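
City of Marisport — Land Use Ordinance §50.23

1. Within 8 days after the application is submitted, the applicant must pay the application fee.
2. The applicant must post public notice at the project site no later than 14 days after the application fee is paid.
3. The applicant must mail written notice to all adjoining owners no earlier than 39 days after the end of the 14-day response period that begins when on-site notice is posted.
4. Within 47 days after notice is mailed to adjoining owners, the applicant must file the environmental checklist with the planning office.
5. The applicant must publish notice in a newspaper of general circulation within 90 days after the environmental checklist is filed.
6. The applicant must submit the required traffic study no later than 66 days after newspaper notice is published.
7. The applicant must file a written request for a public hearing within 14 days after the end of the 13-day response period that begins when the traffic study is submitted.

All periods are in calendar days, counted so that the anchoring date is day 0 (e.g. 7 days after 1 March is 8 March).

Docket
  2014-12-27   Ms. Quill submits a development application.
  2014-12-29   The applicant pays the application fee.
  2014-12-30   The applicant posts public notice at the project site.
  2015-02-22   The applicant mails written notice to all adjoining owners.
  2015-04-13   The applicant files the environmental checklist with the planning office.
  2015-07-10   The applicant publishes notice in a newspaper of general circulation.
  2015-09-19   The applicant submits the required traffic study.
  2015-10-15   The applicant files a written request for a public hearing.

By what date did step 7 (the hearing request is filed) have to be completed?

2015-10-16

The traffic study is submitted on 2015-09-19; the 13-day response period therefore ends 2015-10-02, and step 7 runs from that date. 14 days after 2015-10-02 is 2015-10-16.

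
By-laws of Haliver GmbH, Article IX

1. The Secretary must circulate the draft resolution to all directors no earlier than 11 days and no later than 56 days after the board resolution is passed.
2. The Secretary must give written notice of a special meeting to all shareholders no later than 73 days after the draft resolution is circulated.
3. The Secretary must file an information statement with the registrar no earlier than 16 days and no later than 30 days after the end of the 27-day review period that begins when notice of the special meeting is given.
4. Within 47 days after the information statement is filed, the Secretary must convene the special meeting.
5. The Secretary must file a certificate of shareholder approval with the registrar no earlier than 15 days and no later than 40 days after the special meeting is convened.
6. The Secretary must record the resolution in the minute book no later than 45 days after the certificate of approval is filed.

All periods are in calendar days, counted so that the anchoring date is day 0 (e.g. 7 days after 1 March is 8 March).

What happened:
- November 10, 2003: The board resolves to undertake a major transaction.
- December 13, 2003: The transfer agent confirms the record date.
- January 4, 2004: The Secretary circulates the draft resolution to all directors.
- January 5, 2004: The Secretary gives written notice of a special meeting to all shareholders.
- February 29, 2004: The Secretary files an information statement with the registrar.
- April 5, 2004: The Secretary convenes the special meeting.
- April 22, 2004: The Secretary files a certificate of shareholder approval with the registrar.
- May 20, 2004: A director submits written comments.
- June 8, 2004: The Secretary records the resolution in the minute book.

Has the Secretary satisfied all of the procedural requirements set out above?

No

(1) the permitted window runs from November 10, 2003 + 11 = November 21, 2003 to November 10, 2003 + 56 = January 5, 2004; done January 4, 2004 — within the window.
(2) due by January 4, 2004 + 73 days = March 17, 2004; done January 5, 2004 — timely.
(3) the permitted window runs from February 1, 2004 + 16 = February 17, 2004 to February 1, 2004 + 30 = March 2, 2004; February 29, 2004 falls inside that range.
(4) due by February 29, 2004 + 47 days = April 16, 2004; done April 5, 2004 — timely.
(5) the permitted window runs from April 5, 2004 + 15 = April 20, 2004 to April 5, 2004 + 40 = May 15, 2004; April 22, 2004 falls inside that range.
(6) due by April 22, 2004 + 45 days = June 6, 2004; June 8, 2004 misses that deadline by 2 days.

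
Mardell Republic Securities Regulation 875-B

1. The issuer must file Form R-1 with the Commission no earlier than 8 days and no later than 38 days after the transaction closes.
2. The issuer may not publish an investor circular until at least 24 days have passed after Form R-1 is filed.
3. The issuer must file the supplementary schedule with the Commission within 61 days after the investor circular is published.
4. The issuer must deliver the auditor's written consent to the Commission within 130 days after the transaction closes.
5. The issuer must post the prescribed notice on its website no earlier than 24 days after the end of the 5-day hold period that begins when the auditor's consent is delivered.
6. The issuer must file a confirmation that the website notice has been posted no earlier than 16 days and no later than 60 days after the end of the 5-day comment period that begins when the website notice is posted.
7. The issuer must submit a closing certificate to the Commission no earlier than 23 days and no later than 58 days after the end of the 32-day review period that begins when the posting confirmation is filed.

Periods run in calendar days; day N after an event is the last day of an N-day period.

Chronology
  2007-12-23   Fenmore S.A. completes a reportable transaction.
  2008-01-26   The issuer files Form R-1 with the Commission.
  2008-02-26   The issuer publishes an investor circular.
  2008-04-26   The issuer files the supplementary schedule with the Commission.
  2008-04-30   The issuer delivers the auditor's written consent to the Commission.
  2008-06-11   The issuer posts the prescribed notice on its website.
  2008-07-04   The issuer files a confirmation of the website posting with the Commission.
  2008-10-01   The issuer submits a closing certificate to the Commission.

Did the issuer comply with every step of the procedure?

Yes

Step 1: the window is 8–38 days after 2007-12-23 (when the transaction closes), so 2007-12-31 through 2008-01-30; 2008-01-26 falls inside that range.
Step 2: the earliest permitted date is 24 days after 2008-01-26 (when Form R-1 is filed), i.e. 2008-02-19; done 2008-02-26, after the minimum wait.
Step 3: 61 days after 2008-02-26 (when the investor circular is published) is 2008-04-27; 2008-04-26 is within that limit.
Step 4: 130 days after 2007-12-23 (when the transaction closes) is 2008-05-01; 2008-04-30 is within that limit.
Step 5: the earliest permitted date is 24 days after 2008-05-05 (end of the 5-day hold period, which began when the auditor's consent is delivered on 2008-04-30), i.e. 2008-05-29; done 2008-06-11 — permitted.
Step 6: the window is 16–60 days after 2008-06-16 (end of the 5-day comment period, which began when the website notice is posted on 2008-06-11), so 2008-07-02 through 2008-08-15; done 2008-07-04, which is between those dates.
Step 7: the window is 23–58 days after 2008-08-05 (end of the 32-day review period, which began when the posting confirmation is filed on 2008-07-04), so 2008-08-28 through 2008-10-02; done 2008-10-01, which is between those dates.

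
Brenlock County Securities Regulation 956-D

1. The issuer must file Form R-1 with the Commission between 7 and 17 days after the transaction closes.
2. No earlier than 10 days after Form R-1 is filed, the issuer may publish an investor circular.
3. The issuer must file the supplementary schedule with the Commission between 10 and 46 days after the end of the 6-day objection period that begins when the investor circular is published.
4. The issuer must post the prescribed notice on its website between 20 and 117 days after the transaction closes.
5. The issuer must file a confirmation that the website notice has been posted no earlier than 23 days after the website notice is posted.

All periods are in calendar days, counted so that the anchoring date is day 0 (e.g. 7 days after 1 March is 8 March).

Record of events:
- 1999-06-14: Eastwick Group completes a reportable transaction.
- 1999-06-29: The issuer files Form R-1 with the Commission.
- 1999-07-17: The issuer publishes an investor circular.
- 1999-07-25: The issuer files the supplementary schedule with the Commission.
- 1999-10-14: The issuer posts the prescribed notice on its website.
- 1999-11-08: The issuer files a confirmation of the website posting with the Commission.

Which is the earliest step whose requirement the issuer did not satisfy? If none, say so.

(1) the permitted window runs from 1999-06-14 + 7 = 1999-06-21 to 1999-06-14 + 17 = 1999-07-01; 1999-06-29 falls inside that range.
(2) permitted from 1999-06-29 + 10 days = 1999-07-09 onward; done 1999-07-17 — permitted.
(3) the permitted window runs from 1999-07-23 + 10 = 1999-08-02 to 1999-07-23 + 46 = 1999-09-07; 1999-07-25 is 8 days too early.

Step 3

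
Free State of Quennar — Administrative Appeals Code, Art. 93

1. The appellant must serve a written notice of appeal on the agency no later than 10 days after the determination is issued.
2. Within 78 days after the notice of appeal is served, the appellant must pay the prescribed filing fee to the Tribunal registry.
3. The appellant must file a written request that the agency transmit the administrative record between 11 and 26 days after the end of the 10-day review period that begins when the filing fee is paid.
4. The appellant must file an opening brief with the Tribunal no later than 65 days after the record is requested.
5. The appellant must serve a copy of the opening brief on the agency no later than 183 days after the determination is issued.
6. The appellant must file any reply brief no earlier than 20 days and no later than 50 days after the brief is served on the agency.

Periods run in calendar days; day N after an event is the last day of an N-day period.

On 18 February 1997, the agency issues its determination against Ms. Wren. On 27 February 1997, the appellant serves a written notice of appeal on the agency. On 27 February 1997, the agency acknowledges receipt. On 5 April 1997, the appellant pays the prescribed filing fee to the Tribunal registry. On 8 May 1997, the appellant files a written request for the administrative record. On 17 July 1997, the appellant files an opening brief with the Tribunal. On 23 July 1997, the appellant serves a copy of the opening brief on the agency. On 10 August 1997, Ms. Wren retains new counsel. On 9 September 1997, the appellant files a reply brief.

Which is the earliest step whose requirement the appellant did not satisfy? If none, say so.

Step 4

(1) due by 18 February 1997 + 10 days = 28 February 1997; done 27 February 1997 — timely.
(2) due by 27 February 1997 + 78 days = 16 May 1997; completed 5 April 1997, before the deadline.
(3) the permitted window runs from 15 April 1997 + 11 = 26 April 1997 to 15 April 1997 + 26 = 11 May 1997; done 8 May 1997 — within the window.
(4) due by 8 May 1997 + 65 days = 12 July 1997; not done until 17 July 1997, 5 days after the deadline.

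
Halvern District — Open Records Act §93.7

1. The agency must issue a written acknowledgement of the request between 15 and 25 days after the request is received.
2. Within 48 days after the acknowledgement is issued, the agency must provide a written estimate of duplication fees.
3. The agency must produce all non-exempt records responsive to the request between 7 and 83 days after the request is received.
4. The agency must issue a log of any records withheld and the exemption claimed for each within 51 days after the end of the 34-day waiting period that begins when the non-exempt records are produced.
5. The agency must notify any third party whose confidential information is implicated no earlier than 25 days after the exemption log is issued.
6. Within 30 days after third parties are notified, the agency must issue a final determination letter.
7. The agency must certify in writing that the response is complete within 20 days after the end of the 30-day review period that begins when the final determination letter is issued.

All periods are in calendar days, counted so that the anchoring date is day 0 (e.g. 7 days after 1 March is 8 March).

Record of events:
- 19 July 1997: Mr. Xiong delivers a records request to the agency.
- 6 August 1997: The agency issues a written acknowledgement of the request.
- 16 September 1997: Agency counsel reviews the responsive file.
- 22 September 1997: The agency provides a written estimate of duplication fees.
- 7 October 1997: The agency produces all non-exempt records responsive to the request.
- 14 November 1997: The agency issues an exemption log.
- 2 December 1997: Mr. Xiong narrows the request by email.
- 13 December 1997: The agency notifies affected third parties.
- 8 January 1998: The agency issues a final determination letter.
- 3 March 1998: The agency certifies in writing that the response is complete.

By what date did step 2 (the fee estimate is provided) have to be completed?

23 September 1997

Step 2 runs from 6 August 1997, when the acknowledgement is issued. 48 days after 6 August 1997 is 23 September 1997.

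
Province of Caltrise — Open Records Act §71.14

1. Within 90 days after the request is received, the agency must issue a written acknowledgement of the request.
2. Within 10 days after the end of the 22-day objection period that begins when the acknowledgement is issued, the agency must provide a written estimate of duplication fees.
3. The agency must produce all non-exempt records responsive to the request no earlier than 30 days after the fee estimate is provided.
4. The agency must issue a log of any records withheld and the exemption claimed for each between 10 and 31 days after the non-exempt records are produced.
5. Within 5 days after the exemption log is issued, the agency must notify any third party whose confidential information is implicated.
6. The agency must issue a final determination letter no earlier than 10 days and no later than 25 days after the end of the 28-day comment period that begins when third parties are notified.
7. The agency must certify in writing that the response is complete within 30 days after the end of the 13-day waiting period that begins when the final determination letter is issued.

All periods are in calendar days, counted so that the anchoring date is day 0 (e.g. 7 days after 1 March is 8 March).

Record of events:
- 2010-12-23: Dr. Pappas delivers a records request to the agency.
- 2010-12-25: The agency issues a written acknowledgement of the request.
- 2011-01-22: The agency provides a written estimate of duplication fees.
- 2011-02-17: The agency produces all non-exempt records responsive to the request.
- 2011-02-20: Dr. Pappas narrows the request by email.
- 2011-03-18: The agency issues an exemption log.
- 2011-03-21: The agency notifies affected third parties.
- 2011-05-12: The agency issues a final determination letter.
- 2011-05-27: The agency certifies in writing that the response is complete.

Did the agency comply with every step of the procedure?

No

Step 1 — counting 90 days from 2010-12-23 (when the request is received) gives a deadline of 2011-03-23; completed 2010-12-25, before the deadline.
Step 2 — counting 10 days from 2011-01-16 (end of the 22-day objection period, which began when the acknowledgement is issued on 2010-12-25) gives a deadline of 2011-01-26; done 2011-01-22 — timely.
Step 3 — must wait 30 days from 2011-01-22 (when the fee estimate is provided), so not before 2011-02-21; 2011-02-17 is 4 days before the earliest permitted date.
No need to go further; step 3 was not satisfied.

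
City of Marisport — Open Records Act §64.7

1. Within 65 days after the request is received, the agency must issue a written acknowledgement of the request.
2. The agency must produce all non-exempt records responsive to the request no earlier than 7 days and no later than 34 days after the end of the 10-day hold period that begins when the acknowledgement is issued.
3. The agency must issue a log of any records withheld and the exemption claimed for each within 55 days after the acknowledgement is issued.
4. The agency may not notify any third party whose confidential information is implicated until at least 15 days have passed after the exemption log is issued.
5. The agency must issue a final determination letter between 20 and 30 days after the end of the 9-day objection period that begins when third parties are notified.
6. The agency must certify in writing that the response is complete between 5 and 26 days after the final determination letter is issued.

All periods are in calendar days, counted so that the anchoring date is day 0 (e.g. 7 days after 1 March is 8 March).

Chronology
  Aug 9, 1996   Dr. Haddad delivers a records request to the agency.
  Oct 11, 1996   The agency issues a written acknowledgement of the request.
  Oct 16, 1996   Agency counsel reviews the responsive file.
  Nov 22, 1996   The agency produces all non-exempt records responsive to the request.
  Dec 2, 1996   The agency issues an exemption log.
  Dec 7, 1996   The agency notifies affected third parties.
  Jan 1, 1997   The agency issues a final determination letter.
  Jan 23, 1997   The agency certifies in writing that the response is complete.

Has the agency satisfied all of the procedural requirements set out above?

(1) due by Aug 9, 1996 + 65 days = Oct 13, 1996; done Oct 11, 1996 — timely.
(2) the permitted window runs from Oct 21, 1996 + 7 = Oct 28, 1996 to Oct 21, 1996 + 34 = Nov 24, 1996; Nov 22, 1996 falls inside that range.
(3) due by Oct 11, 1996 + 55 days = Dec 5, 1996; Dec 2, 1996 is within that limit.
(4) permitted from Dec 2, 1996 + 15 days = Dec 17, 1996 onward; done Dec 7, 1996 — 10 days too early.
That is the first point of non-compliance.

No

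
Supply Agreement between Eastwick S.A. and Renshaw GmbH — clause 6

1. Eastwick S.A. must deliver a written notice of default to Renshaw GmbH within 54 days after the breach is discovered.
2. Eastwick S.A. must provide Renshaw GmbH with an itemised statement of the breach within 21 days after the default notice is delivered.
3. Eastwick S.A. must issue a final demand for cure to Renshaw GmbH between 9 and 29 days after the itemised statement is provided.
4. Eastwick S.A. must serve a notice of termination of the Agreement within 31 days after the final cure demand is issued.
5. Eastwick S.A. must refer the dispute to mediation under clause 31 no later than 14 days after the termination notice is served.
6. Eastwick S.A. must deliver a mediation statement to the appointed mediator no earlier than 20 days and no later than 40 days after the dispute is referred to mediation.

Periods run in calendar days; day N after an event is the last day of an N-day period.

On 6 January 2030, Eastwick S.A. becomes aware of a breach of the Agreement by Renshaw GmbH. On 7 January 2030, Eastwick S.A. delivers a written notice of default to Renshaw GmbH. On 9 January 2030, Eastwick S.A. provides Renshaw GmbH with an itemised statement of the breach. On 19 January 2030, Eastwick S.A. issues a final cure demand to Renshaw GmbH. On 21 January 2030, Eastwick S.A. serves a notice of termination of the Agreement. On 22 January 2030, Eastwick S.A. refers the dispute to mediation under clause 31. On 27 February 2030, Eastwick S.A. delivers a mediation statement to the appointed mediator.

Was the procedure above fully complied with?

Step 1 — counting 54 days from 6 January 2030 (when the breach is discovered) gives a deadline of 1 March 2030; done 7 January 2030 — timely.
Step 2 — counting 21 days from 7 January 2030 (when the default notice is delivered) gives a deadline of 28 January 2030; 9 January 2030 is within that limit.
Step 3 — 9 and 29 days from 9 January 2030 (when the itemised statement is provided) are 18 January 2030 and 7 February 2030 respectively; done 19 January 2030, which is between those dates.
Step 4 — counting 31 days from 19 January 2030 (when the final cure demand is issued) gives a deadline of 19 February 2030; 21 January 2030 is within that limit.
Step 5 — counting 14 days from 21 January 2030 (when the termination notice is served) gives a deadline of 4 February 2030; completed 22 January 2030, before the deadline.
Step 6 — 20 and 40 days from 22 January 2030 (when the dispute is referred to mediation) are 11 February 2030 and 3 March 2030 respectively; done 27 February 2030 — within the window.

Yes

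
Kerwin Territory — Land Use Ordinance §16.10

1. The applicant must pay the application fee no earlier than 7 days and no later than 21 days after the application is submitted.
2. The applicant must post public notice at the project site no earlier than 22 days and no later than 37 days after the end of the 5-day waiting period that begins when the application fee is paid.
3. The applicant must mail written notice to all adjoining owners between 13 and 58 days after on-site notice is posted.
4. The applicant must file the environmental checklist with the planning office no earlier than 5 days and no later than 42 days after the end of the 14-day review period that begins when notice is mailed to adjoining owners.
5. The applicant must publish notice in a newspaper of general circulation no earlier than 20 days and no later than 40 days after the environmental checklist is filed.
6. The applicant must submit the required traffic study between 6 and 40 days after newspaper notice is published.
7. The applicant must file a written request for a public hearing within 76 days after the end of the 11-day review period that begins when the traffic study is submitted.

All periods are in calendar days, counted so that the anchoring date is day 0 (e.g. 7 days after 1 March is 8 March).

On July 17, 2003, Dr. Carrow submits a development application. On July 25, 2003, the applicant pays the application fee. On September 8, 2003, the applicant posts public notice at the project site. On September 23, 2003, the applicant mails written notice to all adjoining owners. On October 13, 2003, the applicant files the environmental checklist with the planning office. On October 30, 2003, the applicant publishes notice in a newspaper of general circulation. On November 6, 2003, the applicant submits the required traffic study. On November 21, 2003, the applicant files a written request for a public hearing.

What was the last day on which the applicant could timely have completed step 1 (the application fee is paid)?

August 7, 2003

Step 1 runs from July 17, 2003, when the application is submitted. The window is 7–21 days after July 17, 2003; it closes on August 7, 2003.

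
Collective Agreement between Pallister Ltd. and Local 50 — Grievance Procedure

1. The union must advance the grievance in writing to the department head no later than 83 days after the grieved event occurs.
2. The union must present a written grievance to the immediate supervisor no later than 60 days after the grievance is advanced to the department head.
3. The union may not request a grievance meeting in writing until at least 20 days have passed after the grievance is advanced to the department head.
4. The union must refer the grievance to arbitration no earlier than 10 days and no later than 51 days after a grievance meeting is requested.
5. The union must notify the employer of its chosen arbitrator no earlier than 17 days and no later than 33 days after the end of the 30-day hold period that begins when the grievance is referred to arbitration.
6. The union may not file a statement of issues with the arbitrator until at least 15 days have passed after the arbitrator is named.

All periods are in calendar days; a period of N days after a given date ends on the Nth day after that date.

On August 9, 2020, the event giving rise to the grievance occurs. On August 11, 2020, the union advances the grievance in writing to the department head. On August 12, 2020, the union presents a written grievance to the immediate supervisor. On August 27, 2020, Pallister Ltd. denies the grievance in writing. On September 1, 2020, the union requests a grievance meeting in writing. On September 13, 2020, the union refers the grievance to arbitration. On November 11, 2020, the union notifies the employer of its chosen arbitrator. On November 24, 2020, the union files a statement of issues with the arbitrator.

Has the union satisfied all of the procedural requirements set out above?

Step 1: 83 days after August 9, 2020 (when the grieved event occurs) is October 31, 2020; completed August 11, 2020, before the deadline.
Step 2: 60 days after August 11, 2020 (when the grievance is advanced to the department head) is October 10, 2020; done August 12, 2020 — timely.
Step 3: the earliest permitted date is 20 days after August 11, 2020 (when the grievance is advanced to the department head), i.e. August 31, 2020; September 1, 2020 is on or after that date.
Step 4: the window is 10–51 days after September 1, 2020 (when a grievance meeting is requested), so September 11, 2020 through October 22, 2020; September 13, 2020 falls inside that range.
Step 5: the window is 17–33 days after October 13, 2020 (end of the 30-day hold period, which began when the grievance is referred to arbitration on September 13, 2020), so October 30, 2020 through November 15, 2020; November 11, 2020 falls inside that range.
Step 6: the earliest permitted date is 15 days after November 11, 2020 (when the arbitrator is named), i.e. November 26, 2020; November 24, 2020 is 2 days before the earliest permitted date.

No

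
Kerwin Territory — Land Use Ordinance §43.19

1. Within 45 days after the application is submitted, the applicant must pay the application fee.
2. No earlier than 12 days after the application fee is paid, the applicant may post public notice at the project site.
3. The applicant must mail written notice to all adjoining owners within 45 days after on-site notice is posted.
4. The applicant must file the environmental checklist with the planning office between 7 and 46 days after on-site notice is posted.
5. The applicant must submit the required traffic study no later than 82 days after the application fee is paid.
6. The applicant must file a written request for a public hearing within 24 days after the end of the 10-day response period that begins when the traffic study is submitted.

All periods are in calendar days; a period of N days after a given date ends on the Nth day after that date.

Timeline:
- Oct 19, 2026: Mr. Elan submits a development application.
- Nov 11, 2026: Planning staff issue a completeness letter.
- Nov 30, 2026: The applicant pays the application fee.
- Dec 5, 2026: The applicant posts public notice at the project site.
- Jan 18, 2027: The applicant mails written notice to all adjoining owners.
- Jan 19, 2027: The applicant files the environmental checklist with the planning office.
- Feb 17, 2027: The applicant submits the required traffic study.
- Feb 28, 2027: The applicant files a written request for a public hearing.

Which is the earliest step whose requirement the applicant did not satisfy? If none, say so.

Step 2

(1) due by Oct 19, 2026 + 45 days = Dec 3, 2026; completed Nov 30, 2026, before the deadline.
(2) permitted from Nov 30, 2026 + 12 days = Dec 12, 2026 onward; Dec 5, 2026 is 7 days before the earliest permitted date.
That is the first point of non-compliance.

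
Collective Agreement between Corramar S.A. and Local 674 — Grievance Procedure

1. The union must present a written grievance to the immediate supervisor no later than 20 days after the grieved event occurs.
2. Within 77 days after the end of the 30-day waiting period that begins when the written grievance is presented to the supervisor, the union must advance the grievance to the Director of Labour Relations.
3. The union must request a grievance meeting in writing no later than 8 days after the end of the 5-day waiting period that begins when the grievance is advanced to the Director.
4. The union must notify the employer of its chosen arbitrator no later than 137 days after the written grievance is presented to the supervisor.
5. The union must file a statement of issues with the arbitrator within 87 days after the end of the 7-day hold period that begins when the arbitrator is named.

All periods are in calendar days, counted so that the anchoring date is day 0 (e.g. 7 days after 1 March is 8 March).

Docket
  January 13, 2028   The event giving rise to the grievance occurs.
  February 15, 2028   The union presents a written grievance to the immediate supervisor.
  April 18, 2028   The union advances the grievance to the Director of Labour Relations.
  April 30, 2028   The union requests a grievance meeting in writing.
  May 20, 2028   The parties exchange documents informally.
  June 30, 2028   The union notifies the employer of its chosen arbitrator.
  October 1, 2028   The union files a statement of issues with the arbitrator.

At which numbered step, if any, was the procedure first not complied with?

Step 1 — counting 20 days from January 13, 2028 (when the grieved event occurs) gives a deadline of February 2, 2028; done February 15, 2028 — 13 days late.
The analysis stops there.

Step 1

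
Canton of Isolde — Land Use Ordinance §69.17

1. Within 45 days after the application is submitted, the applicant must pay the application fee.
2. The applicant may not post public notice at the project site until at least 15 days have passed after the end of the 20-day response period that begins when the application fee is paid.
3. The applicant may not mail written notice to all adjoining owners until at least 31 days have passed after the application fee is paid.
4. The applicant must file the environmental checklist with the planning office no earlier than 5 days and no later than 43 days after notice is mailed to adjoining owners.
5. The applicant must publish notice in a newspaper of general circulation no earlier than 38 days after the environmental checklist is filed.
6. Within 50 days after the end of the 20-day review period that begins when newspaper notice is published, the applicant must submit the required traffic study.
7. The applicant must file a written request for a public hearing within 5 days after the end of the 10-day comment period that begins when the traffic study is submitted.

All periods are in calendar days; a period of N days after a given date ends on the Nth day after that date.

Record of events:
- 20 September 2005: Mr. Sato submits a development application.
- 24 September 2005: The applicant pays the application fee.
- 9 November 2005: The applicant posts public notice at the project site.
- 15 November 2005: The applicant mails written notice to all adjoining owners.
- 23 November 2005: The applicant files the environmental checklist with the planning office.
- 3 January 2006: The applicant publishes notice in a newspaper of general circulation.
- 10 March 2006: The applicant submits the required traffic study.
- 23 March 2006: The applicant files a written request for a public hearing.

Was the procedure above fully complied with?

Step 1 — counting 45 days from 20 September 2005 (when the application is submitted) gives a deadline of 4 November 2005; 24 September 2005 is within that limit.
Step 2 — must wait 15 days from 14 October 2005 (end of the 20-day response period, which began when the application fee is paid on 24 September 2005), so not before 29 October 2005; done 9 November 2005, after the minimum wait.
Step 3 — must wait 31 days from 24 September 2005 (when the application fee is paid), so not before 25 October 2005; done 15 November 2005 — permitted.
Step 4 — 5 and 43 days from 15 November 2005 (when notice is mailed to adjoining owners) are 20 November 2005 and 28 December 2005 respectively; 23 November 2005 falls inside that range.
Step 5 — must wait 38 days from 23 November 2005 (when the environmental checklist is filed), so not before 31 December 2005; done 3 January 2006 — permitted.
Step 6 — counting 50 days from 23 January 2006 (end of the 20-day review period, which began when newspaper notice is published on 3 January 2006) gives a deadline of 14 March 2006; done 10 March 2006 — timely.
Step 7 — counting 5 days from 20 March 2006 (end of the 10-day comment period, which began when the traffic study is submitted on 10 March 2006) gives a deadline of 25 March 2006; done 23 March 2006 — timely.

Yes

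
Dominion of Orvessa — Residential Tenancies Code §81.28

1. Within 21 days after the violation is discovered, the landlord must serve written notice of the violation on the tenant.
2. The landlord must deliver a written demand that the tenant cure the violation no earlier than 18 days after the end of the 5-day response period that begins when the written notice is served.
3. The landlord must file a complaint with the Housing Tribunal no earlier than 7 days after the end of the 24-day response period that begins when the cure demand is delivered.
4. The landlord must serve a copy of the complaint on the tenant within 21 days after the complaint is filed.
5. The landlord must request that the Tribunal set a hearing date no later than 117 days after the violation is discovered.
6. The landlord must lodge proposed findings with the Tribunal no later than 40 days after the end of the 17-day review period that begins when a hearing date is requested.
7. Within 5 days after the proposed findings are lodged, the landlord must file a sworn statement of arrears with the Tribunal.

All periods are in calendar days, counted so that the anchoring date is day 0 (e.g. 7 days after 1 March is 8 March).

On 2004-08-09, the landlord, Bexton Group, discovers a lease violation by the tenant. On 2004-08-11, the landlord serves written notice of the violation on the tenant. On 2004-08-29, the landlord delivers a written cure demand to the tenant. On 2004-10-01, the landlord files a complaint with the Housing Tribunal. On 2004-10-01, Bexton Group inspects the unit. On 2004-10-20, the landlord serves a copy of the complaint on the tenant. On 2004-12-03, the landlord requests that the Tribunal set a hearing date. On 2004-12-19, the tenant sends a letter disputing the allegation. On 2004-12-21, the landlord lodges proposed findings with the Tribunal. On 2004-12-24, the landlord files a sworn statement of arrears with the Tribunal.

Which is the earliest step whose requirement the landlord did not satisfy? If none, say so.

Step 1 — counting 21 days from 2004-08-09 (when the violation is discovered) gives a deadline of 2004-08-30; completed 2004-08-11, before the deadline.
Step 2 — must wait 18 days from 2004-08-16 (end of the 5-day response period, which began when the written notice is served on 2004-08-11), so not before 2004-09-03; 2004-08-29 is 5 days before the earliest permitted date.

Step 2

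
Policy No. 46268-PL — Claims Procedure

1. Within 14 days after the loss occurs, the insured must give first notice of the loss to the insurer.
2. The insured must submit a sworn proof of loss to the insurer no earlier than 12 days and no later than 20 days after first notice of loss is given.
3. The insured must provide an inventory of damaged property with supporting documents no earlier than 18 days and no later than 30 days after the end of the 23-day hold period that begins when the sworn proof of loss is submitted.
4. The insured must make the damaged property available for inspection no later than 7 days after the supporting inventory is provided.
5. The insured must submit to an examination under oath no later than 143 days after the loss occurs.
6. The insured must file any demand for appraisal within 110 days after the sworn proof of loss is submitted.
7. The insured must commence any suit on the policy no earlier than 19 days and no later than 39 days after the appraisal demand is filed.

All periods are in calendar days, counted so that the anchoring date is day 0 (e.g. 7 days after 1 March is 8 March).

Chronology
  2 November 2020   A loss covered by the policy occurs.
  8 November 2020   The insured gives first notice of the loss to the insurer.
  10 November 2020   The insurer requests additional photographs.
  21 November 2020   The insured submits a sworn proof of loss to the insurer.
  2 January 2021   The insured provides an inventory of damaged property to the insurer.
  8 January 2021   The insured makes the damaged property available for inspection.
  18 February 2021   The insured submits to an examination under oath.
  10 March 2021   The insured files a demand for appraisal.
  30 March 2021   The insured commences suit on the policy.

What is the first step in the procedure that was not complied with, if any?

Step 1 — counting 14 days from 2 November 2020 (when the loss occurs) gives a deadline of 16 November 2020; done 8 November 2020 — timely.
Step 2 — 12 and 20 days from 8 November 2020 (when first notice of loss is given) are 20 November 2020 and 28 November 2020 respectively; done 21 November 2020, which is between those dates.
Step 3 — 18 and 30 days from 14 December 2020 (end of the 23-day hold period, which began when the sworn proof of loss is submitted on 21 November 2020) are 1 January 2021 and 13 January 2021 respectively; 2 January 2021 falls inside that range.
Step 4 — counting 7 days from 2 January 2021 (when the supporting inventory is provided) gives a deadline of 9 January 2021; done 8 January 2021 — timely.
Step 5 — counting 143 days from 2 November 2020 (when the loss occurs) gives a deadline of 25 March 2021; completed 18 February 2021, before the deadline.
Step 6 — counting 110 days from 21 November 2020 (when the sworn proof of loss is submitted) gives a deadline of 11 March 2021; completed 10 March 2021, before the deadline.
Step 7 — 19 and 39 days from 10 March 2021 (when the appraisal demand is filed) are 29 March 2021 and 18 April 2021 respectively; done 30 March 2021, which is between those dates.

None — every step was satisfied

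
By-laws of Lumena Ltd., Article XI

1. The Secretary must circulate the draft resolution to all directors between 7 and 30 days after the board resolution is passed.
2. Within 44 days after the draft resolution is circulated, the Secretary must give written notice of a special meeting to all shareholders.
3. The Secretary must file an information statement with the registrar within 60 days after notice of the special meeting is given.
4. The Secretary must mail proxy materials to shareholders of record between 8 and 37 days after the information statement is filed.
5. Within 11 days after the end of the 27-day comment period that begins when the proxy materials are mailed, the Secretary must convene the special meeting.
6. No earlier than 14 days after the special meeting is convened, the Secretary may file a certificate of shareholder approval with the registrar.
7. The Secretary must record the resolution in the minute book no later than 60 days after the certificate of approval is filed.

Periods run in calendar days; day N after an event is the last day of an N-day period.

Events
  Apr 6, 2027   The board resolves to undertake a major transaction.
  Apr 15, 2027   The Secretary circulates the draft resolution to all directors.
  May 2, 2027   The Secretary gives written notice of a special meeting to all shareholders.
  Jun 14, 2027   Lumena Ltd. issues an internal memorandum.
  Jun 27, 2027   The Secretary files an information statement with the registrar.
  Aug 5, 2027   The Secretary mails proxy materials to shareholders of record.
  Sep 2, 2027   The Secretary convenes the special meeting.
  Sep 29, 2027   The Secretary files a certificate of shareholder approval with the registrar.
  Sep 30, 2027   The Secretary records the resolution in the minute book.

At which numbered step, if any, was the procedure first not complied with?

Step 4

Step 1 — 7 and 30 days from Apr 6, 2027 (when the board resolution is passed) are Apr 13, 2027 and May 6, 2027 respectively; Apr 15, 2027 falls inside that range.
Step 2 — counting 44 days from Apr 15, 2027 (when the draft resolution is circulated) gives a deadline of May 29, 2027; done May 2, 2027 — timely.
Step 3 — counting 60 days from May 2, 2027 (when notice of the special meeting is given) gives a deadline of Jul 1, 2027; completed Jun 27, 2027, before the deadline.
Step 4 — 8 and 37 days from Jun 27, 2027 (when the information statement is filed) are Jul 5, 2027 and Aug 3, 2027 respectively; Aug 5, 2027 is 2 days past the end of the window.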